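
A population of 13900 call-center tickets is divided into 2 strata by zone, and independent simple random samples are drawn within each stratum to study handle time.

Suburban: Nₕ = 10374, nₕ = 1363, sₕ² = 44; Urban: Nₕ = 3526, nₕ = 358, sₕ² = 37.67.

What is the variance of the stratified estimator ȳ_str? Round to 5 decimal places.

0.02170

Var(ȳ_str) = Σₕ Wₕ²(1 − fₕ)sₕ²/nₕ with Wₕ = Nₕ/N, N = 13900.
Suburban: Wₕ = 0.74633094; term = 0.74633094²·(1 − 0.13138616)·44/1363 = 0.015618756.
Urban: Wₕ = 0.25366906; term = 0.25366906²·(1 − 0.10153148)·37.67/358 = 0.0060834574.
Sum = 0.021702213.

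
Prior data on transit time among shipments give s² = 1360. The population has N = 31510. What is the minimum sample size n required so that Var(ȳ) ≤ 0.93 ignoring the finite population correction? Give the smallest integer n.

Without fpc, n₀ = s²/D = 1360/0.93 = 1462.3656.
Rounding up, n = 1463.

1463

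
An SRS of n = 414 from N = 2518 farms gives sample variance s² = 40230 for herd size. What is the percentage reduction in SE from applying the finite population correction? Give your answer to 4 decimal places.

f = n/N = 414/2518 = 0.16441620.
SE_no-fpc = √(s²/n) = 9.8576829; SE_fpc = √((1−f)s²/n) = 9.0109349.
Ratio = √(1−f) = 0.91410273. Reduction = 100·(1 − 0.91410273) = 8.5897%.

8.5897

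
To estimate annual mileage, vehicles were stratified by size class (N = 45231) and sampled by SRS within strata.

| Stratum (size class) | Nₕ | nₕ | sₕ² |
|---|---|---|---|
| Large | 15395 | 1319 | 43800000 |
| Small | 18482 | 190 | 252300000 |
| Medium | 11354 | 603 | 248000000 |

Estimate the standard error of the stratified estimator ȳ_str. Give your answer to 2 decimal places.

497.48

Var(ȳ_str) = Σₕ Wₕ²(1 − fₕ)sₕ²/nₕ with Wₕ = Nₕ/N, N = 45231.
Large: Wₕ = 0.34036391; term = 0.34036391²·(1 − 0.08567717)·43800000/1319 = 3517.3524.
Small: Wₕ = 0.40861356; term = 0.40861356²·(1 − 0.01028027)·252300000/190 = 219432.74.
Medium: Wₕ = 0.25102253; term = 0.25102253²·(1 − 0.05310904)·248000000/603 = 24539.163.
Sum = 247489.26.
SE = √(247489.26) = 497.48.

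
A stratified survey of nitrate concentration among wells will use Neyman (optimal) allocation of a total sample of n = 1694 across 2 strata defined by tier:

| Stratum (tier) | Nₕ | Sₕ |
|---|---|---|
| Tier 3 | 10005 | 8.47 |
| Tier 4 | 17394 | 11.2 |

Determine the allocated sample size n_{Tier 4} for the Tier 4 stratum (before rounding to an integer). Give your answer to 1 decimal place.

Neyman allocation: nₕ = n·NₕSₕ / Σⱼ NⱼSⱼ.
Σ NⱼSⱼ = 10005·8.47 + 17394·11.2 = 279555.15.
n_{Tier 4} = 1694·17394·11.2 / 279555.15 = 1180.5.

1180.5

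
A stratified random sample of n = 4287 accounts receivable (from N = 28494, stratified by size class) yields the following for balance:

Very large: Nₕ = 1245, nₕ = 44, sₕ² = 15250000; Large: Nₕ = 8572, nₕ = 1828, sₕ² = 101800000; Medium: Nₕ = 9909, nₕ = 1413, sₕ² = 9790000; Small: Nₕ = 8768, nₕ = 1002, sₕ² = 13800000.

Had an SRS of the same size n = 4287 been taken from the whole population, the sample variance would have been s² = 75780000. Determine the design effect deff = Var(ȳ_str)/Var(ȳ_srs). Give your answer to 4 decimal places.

Var(ȳ_str) = Σ Wₕ²(1−fₕ)sₕ²/nₕ with Wₕ = Nₕ/28494:
  Very large: (1245/28494)²·(1−44/1245)·15250000/44 = 638.29683
  Large: (8572/28494)²·(1−1828/8572)·101800000/1828 = 3965.1943
  Medium: (9909/28494)²·(1−1413/9909)·9790000/1413 = 718.41935
  Small: (8768/28494)²·(1−1002/8768)·13800000/1002 = 1155.0544
  → Var(ȳ_str) = 6476.9649.
Var(ȳ_srs) = (1 − 4287/28494)·75780000/4287 = 15017.19.
deff = 6476.9649 / 15017.19 = 0.4313.

0.4313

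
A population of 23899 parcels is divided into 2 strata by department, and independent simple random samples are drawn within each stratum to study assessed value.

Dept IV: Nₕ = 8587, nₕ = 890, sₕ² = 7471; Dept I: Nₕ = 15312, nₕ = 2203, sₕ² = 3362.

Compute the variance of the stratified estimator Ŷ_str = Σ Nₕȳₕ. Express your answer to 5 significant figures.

Var(Ŷ_str) = Σₕ Nₕ²(1 − fₕ)sₕ²/nₕ.
Dept IV: 8587²·(1 − 890/8587)·7471/890 = 5.5481945 × 10^8.
Dept I: 15312²·(1 − 2203/15312)·3362/2203 = 3.0632659 × 10^8.
Sum = 8.6114604 × 10^8.

8.6115 × 10^8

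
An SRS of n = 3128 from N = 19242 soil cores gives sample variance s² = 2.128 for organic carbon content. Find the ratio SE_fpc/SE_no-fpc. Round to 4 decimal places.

f = n/N = 3128/19242 = 0.16256106.
SE_no-fpc = √(s²/n) = 0.026082694; SE_fpc = √((1−f)s²/n) = 0.023868714.
Ratio = √(1−f) = 0.91511690.

0.9151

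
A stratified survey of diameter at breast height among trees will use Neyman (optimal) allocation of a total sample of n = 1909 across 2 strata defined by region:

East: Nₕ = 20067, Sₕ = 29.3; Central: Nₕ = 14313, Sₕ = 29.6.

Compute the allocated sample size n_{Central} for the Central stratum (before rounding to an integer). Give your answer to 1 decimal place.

Neyman allocation: nₕ = n·NₕSₕ / Σⱼ NⱼSⱼ.
Σ NⱼSⱼ = 20067·29.3 + 14313·29.6 = 1.0116279 × 10^6.
n_{Central} = 1909·14313·29.6 / (1.0116279 × 10^6) = 799.5.

799.5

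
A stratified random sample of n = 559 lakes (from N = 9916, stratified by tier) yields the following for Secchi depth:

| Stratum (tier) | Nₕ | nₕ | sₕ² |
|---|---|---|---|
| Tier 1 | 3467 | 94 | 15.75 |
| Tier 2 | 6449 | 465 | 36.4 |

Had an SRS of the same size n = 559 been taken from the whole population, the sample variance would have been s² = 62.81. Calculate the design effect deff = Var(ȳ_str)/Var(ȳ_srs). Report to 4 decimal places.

0.4777

Var(ȳ_str) = Σ Wₕ²(1−fₕ)sₕ²/nₕ with Wₕ = Nₕ/9916:
  Tier 1: (3467/9916)²·(1−94/3467)·15.75/94 = 0.019927364
  Tier 2: (6449/9916)²·(1−465/6449)·36.4/465 = 0.030722698
  → Var(ȳ_str) = 0.050650062.
Var(ȳ_srs) = (1 − 559/9916)·62.81/559 = 0.10602715.
deff = 0.050650062 / 0.10602715 = 0.4777.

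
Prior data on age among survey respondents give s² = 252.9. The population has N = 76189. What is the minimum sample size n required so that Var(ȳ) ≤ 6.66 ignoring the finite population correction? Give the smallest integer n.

38

Without fpc, n₀ = s²/D = 252.9/6.66 = 37.9730.
Rounding up, n = 38.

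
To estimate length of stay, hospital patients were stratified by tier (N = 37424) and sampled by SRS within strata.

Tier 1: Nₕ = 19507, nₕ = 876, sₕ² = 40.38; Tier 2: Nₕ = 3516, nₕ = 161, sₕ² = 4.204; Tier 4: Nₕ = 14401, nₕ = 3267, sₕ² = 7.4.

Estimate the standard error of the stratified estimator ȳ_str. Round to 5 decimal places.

Var(ȳ_str) = Σₕ Wₕ²(1 − fₕ)sₕ²/nₕ with Wₕ = Nₕ/N, N = 37424.
Tier 1: Wₕ = 0.52124305; term = 0.52124305²·(1 − 0.04490696)·40.38/876 = 0.011961577.
Tier 2: Wₕ = 0.09395041; term = 0.09395041²·(1 − 0.04579067)·4.204/161 = 2.1992663 × 10^-4.
Tier 4: Wₕ = 0.38480654; term = 0.38480654²·(1 − 0.22685925)·7.4/3267 = 2.5931405 × 10^-4.
Sum = 0.012440818.
SE = √(0.012440818) = 0.11154.

0.11154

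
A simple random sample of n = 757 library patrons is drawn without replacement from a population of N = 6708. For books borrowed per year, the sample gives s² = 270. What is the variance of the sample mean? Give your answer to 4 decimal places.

0.3164

Under SRS without replacement, Var(ȳ) = (1 − f)·s²/n with f = n/N = 757/6708 = 0.11285033.
Var(ȳ) = (1 − 0.11285033)·270/757 = 0.88714967·0.35667107 = 0.31642062.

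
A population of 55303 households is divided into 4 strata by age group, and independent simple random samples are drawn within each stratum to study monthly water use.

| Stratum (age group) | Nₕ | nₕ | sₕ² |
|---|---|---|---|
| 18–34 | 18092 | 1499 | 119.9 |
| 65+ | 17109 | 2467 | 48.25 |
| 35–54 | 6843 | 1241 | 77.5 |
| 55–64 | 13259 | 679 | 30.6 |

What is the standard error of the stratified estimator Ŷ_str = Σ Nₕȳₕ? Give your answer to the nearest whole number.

6231

Var(Ŷ_str) = Σₕ Nₕ²(1 − fₕ)sₕ²/nₕ.
18–34: 18092²·(1 − 1499/18092)·119.9/1499 = 2.4012039 × 10^7.
65+: 17109²·(1 − 2467/17109)·48.25/2467 = 4.8995162 × 10^6.
35–54: 6843²·(1 − 1241/6843)·77.5/1241 = 2.3939748 × 10^6.
55–64: 13259²·(1 − 679/13259)·30.6/679 = 7.5169743 × 10^6.
Sum = 3.8822504 × 10^7.
SE = √(3.8822504 × 10^7) = 6231.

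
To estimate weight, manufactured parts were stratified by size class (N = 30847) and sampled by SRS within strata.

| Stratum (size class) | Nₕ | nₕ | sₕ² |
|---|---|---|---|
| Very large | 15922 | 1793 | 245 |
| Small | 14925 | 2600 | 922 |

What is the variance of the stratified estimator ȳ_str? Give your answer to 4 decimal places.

0.1009

Var(ȳ_str) = Σₕ Wₕ²(1 − fₕ)sₕ²/nₕ with Wₕ = Nₕ/N, N = 30847.
Very large: Wₕ = 0.51616040; term = 0.51616040²·(1 − 0.11261148)·245/1793 = 0.032304943.
Small: Wₕ = 0.48383960; term = 0.48383960²·(1 − 0.17420436)·922/2600 = 0.068554027.
Sum = 0.10085897.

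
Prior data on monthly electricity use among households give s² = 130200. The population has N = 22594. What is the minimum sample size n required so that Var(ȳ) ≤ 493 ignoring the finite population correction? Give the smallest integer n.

265

Without fpc, n₀ = s²/D = 130200/493 = 264.0974.
Rounding up, n = 265.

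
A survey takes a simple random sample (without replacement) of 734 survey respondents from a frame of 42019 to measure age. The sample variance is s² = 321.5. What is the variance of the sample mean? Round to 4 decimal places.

0.4304

Under SRS without replacement, Var(ȳ) = (1 − f)·s²/n with f = n/N = 734/42019 = 0.01746829.
Var(ȳ) = (1 − 0.01746829)·321.5/734 = 0.98253171·0.4380109 = 0.4303596.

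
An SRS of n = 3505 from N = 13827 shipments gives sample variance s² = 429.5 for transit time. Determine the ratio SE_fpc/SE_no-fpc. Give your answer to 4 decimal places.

0.8640

f = n/N = 3505/13827 = 0.25348955.
SE_no-fpc = √(s²/n) = 0.35005604; SE_fpc = √((1−f)s²/n) = 0.30245134.
Ratio = √(1−f) = 0.86400836.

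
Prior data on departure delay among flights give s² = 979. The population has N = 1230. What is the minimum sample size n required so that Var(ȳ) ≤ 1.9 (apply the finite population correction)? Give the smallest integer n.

Without fpc, n₀ = s²/D = 979/1.9 = 515.2632.
With fpc, (1 − n/N)·s²/n ≤ D requires n ≥ n₀/(1 + n₀/N) = 515.2632/(1 + 515.2632/1230) = 363.1393.
Rounding up, n = 364.

364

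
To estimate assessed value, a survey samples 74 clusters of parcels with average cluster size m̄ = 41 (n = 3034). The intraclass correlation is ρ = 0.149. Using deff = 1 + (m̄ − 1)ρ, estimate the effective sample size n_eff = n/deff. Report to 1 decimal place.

435.9

deff = 1 + (41 − 1)·0.149 = 1 + 5.96 = 6.96.
n_eff = 3034 / 6.96 = 435.9.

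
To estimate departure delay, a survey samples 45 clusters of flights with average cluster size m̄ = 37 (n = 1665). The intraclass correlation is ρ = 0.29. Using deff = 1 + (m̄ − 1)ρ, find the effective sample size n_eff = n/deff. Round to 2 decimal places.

deff = 1 + (37 − 1)·0.29 = 1 + 10.44 = 11.44.
n_eff = 1665 / 11.44 = 145.54.

145.54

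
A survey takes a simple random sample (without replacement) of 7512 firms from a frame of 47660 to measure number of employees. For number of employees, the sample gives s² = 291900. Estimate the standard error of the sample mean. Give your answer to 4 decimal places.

Under SRS without replacement, Var(ȳ) = (1 − f)·s²/n with f = n/N = 7512/47660 = 0.15761645.
Var(ȳ) = (1 − 0.15761645)·291900/7512 = 0.84238355·38.857827 = 32.733195.
SE(ȳ) = √(32.733195) = 5.7213.

5.7213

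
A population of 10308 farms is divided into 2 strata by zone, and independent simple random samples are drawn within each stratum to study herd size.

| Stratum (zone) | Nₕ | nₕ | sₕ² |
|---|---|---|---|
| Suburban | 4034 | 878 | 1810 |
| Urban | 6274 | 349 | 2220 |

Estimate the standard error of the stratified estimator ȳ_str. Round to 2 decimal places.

1.57

Var(ȳ_str) = Σₕ Wₕ²(1 − fₕ)sₕ²/nₕ with Wₕ = Nₕ/N, N = 10308.
Suburban: Wₕ = 0.39134653; term = 0.39134653²·(1 − 0.21764998)·1810/878 = 0.24700636.
Urban: Wₕ = 0.60865347; term = 0.60865347²·(1 − 0.05562639)·2220/349 = 2.225418.
Sum = 2.4724244.
SE = √(2.4724244) = 1.57.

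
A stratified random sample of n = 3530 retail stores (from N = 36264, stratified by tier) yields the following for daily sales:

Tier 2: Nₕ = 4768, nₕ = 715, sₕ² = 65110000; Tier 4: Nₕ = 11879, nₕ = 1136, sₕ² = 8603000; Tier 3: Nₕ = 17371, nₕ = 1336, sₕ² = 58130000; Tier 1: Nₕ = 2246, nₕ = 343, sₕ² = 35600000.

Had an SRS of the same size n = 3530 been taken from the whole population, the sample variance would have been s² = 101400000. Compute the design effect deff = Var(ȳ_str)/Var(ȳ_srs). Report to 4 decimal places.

0.4484

Var(ȳ_str) = Σ Wₕ²(1−fₕ)sₕ²/nₕ with Wₕ = Nₕ/36264:
  Tier 2: (4768/36264)²·(1−715/4768)·65110000/715 = 1338.1447
  Tier 4: (11879/36264)²·(1−1136/11879)·8603000/1136 = 734.89558
  Tier 3: (17371/36264)²·(1−1336/17371)·58130000/1336 = 9215.8678
  Tier 1: (2246/36264)²·(1−343/2246)·35600000/343 = 337.32848
  → Var(ȳ_str) = 11626.237.
Var(ȳ_srs) = (1 − 3530/36264)·101400000/3530 = 25929.051.
deff = 11626.237 / 25929.051 = 0.4484.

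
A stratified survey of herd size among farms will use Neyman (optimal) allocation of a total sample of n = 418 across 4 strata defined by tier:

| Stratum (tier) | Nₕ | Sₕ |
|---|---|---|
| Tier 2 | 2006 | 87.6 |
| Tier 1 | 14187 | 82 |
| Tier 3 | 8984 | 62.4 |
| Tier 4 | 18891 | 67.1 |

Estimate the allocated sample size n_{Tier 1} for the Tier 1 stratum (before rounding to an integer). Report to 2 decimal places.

153.53

Neyman allocation: nₕ = n·NₕSₕ / Σⱼ NⱼSⱼ.
Σ NⱼSⱼ = 2006·87.6 + 14187·82 + 8984·62.4 + 18891·67.1 = 3.1672473 × 10^6.
n_{Tier 1} = 418·14187·82 / (3.1672473 × 10^6) = 153.53.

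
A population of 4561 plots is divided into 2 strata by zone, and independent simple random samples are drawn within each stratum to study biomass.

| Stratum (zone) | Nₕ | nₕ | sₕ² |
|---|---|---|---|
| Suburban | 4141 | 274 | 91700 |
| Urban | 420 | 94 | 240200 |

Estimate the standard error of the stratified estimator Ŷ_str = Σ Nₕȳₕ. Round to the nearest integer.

Var(Ŷ_str) = Σₕ Nₕ²(1 − fₕ)sₕ²/nₕ.
Suburban: 4141²·(1 − 274/4141)·91700/274 = 5.3591779 × 10^9.
Urban: 420²·(1 − 94/420)·240200/94 = 3.498743 × 10^8.
Sum = 5.7090522 × 10^9.
SE = √(5.7090522 × 10^9) = 75558.

75558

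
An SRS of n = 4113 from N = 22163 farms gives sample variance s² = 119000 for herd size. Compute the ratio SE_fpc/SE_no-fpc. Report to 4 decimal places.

f = n/N = 4113/22163 = 0.18557957.
SE_no-fpc = √(s²/n) = 5.3789081; SE_fpc = √((1−f)s²/n) = 4.8542088.
Ratio = √(1−f) = 0.90245245.

0.9025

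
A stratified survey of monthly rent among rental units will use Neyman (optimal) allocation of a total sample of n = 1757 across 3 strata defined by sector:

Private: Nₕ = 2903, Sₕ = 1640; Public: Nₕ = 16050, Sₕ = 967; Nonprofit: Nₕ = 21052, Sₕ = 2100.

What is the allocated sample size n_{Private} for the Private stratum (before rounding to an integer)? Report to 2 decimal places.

Neyman allocation: nₕ = n·NₕSₕ / Σⱼ NⱼSⱼ.
Σ NⱼSⱼ = 2903·1640 + 16050·967 + 21052·2100 = 6.449047 × 10^7.
n_{Private} = 1757·2903·1640 / (6.449047 × 10^7) = 129.71.

129.71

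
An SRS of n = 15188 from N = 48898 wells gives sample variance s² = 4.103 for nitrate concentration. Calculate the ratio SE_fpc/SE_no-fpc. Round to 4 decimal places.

f = n/N = 15188/48898 = 0.31060575.
SE_no-fpc = √(s²/n) = 0.016436164; SE_fpc = √((1−f)s²/n) = 0.013646909.
Ratio = √(1−f) = 0.83029769.

0.8303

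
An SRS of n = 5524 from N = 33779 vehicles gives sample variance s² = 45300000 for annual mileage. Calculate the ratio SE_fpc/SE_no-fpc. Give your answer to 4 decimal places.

0.9146

f = n/N = 5524/33779 = 0.16353356.
SE_no-fpc = √(s²/n) = 90.55705; SE_fpc = √((1−f)s²/n) = 82.822155.
Ratio = √(1−f) = 0.91458539.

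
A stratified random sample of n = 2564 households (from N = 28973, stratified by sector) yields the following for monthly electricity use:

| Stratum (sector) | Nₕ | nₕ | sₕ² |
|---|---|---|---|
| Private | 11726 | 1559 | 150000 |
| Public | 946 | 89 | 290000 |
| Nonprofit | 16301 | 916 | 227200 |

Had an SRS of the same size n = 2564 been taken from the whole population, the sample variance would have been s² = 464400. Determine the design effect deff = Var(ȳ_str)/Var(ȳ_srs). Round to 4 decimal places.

Var(ȳ_str) = Σ Wₕ²(1−fₕ)sₕ²/nₕ with Wₕ = Nₕ/28973:
  Private: (11726/28973)²·(1−1559/11726)·150000/1559 = 13.664726
  Public: (946/28973)²·(1−89/946)·290000/89 = 3.146973
  Nonprofit: (16301/28973)²·(1−916/16301)·227200/916 = 74.10332
  → Var(ȳ_str) = 90.915019.
Var(ȳ_srs) = (1 − 2564/28973)·464400/2564 = 165.09453.
deff = 90.915019 / 165.09453 = 0.5507.

0.5507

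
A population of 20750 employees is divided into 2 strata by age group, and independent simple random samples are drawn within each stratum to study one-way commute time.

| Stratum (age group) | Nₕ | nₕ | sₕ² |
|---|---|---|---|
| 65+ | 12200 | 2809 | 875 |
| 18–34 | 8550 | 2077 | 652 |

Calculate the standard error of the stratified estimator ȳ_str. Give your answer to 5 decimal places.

Var(ȳ_str) = Σₕ Wₕ²(1 − fₕ)sₕ²/nₕ with Wₕ = Nₕ/N, N = 20750.
65+: Wₕ = 0.58795181; term = 0.58795181²·(1 − 0.23024590)·875/2809 = 0.082888023.
18–34: Wₕ = 0.41204819; term = 0.41204819²·(1 − 0.24292398)·652/2077 = 0.040350286.
Sum = 0.12323831.
SE = √(0.12323831) = 0.35105.

0.35105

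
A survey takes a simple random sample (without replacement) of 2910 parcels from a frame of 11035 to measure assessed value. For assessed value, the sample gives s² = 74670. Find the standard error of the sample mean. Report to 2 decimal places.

Under SRS without replacement, Var(ȳ) = (1 − f)·s²/n with f = n/N = 2910/11035 = 0.26370639.
Var(ȳ) = (1 − 0.26370639)·74670/2910 = 0.73629361·25.659794 = 18.893142.
SE(ȳ) = √(18.893142) = 4.35.

4.35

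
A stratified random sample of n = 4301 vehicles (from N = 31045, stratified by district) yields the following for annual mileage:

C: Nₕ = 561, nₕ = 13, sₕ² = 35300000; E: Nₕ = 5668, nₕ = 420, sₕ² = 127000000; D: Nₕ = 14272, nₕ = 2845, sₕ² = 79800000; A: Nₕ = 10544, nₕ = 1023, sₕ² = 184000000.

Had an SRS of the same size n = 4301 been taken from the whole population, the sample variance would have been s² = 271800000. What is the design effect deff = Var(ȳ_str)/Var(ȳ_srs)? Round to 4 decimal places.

Var(ȳ_str) = Σ Wₕ²(1−fₕ)sₕ²/nₕ with Wₕ = Nₕ/31045:
  C: (561/31045)²·(1−13/561)·35300000/13 = 866.14668
  E: (5668/31045)²·(1−420/5668)·127000000/420 = 9332.4306
  D: (14272/31045)²·(1−2845/14272)·79800000/2845 = 4746.2909
  A: (10544/31045)²·(1−1023/10544)·184000000/1023 = 18734.703
  → Var(ȳ_str) = 33679.571.
Var(ȳ_srs) = (1 − 4301/31045)·271800000/4301 = 54439.573.
deff = 33679.571 / 54439.573 = 0.6187.

0.6187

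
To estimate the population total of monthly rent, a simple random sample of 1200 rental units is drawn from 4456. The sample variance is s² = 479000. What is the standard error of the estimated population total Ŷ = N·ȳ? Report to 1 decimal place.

Var(Ŷ) = N²·Var(ȳ) = N²·(1 − n/N)·s²/n.
f = 1200/4456 = 0.26929982; Var(ȳ) = 0.73070018·479000/1200 = 291.67115.
Var(Ŷ) = 4456² · 291.67115 = 5.7914037 × 10^9.
SE(Ŷ) = √(5.7914037 × 10^9) = 76101.3.

76101.3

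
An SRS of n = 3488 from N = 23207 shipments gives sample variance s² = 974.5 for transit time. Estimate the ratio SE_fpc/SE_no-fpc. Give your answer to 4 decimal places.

0.9218

f = n/N = 3488/23207 = 0.15029948.
SE_no-fpc = √(s²/n) = 0.52857021; SE_fpc = √((1−f)s²/n) = 0.4872318.
Ratio = √(1−f) = 0.92179202.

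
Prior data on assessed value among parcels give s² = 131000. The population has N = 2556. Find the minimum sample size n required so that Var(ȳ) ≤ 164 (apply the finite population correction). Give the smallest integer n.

Without fpc, n₀ = s²/D = 131000/164 = 798.7805.
With fpc, (1 − n/N)·s²/n ≤ D requires n ≥ n₀/(1 + n₀/N) = 798.7805/(1 + 798.7805/2556) = 608.5891.
Rounding up, n = 609.

609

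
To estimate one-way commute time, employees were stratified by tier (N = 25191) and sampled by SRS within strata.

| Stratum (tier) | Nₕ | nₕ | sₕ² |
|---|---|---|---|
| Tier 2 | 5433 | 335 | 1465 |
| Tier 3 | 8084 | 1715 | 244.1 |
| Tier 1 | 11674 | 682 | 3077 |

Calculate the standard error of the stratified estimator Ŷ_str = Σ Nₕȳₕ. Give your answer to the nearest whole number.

Var(Ŷ_str) = Σₕ Nₕ²(1 − fₕ)sₕ²/nₕ.
Tier 2: 5433²·(1 − 335/5433)·1465/335 = 1.211246 × 10^8.
Tier 3: 8084²·(1 − 1715/8084)·244.1/1715 = 7.3282657 × 10^6.
Tier 1: 11674²·(1 − 682/11674)·3077/682 = 5.7894796 × 10^8.
Sum = 7.0740083 × 10^8.
SE = √(7.0740083 × 10^8) = 26597.

26597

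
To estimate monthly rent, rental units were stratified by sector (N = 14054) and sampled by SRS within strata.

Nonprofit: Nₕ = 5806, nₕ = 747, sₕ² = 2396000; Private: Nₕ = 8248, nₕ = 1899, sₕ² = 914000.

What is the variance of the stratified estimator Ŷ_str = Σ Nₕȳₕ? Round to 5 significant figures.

1.1942 × 10^11

Var(Ŷ_str) = Σₕ Nₕ²(1 − fₕ)sₕ²/nₕ.
Nonprofit: 5806²·(1 − 747/5806)·2396000/747 = 9.4212369 × 10^10.
Private: 8248²·(1 − 1899/8248)·914000/1899 = 2.5204333 × 10^10.
Sum = 1.194167 × 10^11.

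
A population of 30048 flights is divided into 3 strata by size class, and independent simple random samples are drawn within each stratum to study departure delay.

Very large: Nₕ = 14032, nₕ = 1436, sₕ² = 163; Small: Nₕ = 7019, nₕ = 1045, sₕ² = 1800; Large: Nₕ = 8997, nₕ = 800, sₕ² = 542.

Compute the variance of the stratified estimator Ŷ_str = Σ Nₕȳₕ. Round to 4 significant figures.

1.423 × 10^8

Var(Ŷ_str) = Σₕ Nₕ²(1 − fₕ)sₕ²/nₕ.
Very large: 14032²·(1 − 1436/14032)·163/1436 = 2.0062516 × 10^7.
Small: 7019²·(1 − 1045/7019)·1800/1045 = 7.2226518 × 10^7.
Large: 8997²·(1 − 800/8997)·542/800 = 4.9964547 × 10^7.
Sum = 1.4225358 × 10^8.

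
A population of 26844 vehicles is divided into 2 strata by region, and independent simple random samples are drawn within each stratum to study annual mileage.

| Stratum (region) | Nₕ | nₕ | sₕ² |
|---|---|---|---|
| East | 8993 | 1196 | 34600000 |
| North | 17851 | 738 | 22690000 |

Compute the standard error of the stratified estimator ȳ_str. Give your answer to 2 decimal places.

Var(ȳ_str) = Σₕ Wₕ²(1 − fₕ)sₕ²/nₕ with Wₕ = Nₕ/N, N = 26844.
East: Wₕ = 0.33500969; term = 0.33500969²·(1 − 0.13299233)·34600000/1196 = 2815.0271.
North: Wₕ = 0.66499031; term = 0.66499031²·(1 − 0.04134222)·22690000/738 = 13033.84.
Sum = 15848.867.
SE = √(15848.867) = 125.89.

125.89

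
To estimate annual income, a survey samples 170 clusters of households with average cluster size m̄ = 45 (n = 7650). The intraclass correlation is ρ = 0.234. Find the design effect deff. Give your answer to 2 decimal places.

11.30

deff = 1 + (45 − 1)·0.234 = 1 + 10.296 = 11.296.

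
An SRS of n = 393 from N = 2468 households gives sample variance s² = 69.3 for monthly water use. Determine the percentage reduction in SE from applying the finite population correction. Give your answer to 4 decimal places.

f = n/N = 393/2468 = 0.15923825.
SE_no-fpc = √(s²/n) = 0.41992366; SE_fpc = √((1−f)s²/n) = 0.38504086.
Ratio = √(1−f) = 0.91693061. Reduction = 100·(1 − 0.91693061) = 8.3069%.

8.3069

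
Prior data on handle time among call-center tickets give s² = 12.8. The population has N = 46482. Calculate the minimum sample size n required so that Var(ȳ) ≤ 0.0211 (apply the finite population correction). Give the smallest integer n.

Without fpc, n₀ = s²/D = 12.8/0.0211 = 606.6351.
With fpc, (1 − n/N)·s²/n ≤ D requires n ≥ n₀/(1 + n₀/N) = 606.6351/(1 + 606.6351/46482) = 598.8199.
Rounding up, n = 599.

599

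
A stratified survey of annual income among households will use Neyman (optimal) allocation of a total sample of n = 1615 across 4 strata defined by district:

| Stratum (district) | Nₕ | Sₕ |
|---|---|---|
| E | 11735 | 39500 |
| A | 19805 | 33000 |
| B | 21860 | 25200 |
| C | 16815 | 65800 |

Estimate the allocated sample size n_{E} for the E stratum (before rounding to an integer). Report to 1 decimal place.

Neyman allocation: nₕ = n·NₕSₕ / Σⱼ NⱼSⱼ.
Σ NⱼSⱼ = 11735·39500 + 19805·33000 + 21860·25200 + 16815·65800 = 2.7743965 × 10^9.
n_{E} = 1615·11735·39500 / (2.7743965 × 10^9) = 269.8.

269.8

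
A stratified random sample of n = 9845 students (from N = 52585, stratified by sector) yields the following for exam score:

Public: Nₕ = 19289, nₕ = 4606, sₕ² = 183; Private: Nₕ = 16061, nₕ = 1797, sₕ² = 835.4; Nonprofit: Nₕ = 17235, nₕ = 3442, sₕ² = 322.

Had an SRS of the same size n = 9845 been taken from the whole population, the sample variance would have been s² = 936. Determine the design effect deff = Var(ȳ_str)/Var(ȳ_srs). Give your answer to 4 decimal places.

Var(ȳ_str) = Σ Wₕ²(1−fₕ)sₕ²/nₕ with Wₕ = Nₕ/52585:
  Public: (19289/52585)²·(1−4606/19289)·183/4606 = 0.0040693769
  Private: (16061/52585)²·(1−1797/16061)·835.4/1797 = 0.03851559
  Nonprofit: (17235/52585)²·(1−3442/17235)·322/3442 = 0.0080425038
  → Var(ȳ_str) = 0.050627471.
Var(ȳ_srs) = (1 − 9845/52585)·936/9845 = 0.077273889.
deff = 0.050627471 / 0.077273889 = 0.6552.

0.6552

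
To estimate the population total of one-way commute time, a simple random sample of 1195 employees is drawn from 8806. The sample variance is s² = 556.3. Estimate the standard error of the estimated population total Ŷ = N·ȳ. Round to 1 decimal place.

5585.7

Var(Ŷ) = N²·Var(ȳ) = N²·(1 − n/N)·s²/n.
f = 1195/8806 = 0.13570293; Var(ȳ) = 0.86429707·556.3/1195 = 0.40235018.
Var(Ŷ) = 8806² · 0.40235018 = 3.1200501 × 10^7.
SE(Ŷ) = √(3.1200501 × 10^7) = 5585.7.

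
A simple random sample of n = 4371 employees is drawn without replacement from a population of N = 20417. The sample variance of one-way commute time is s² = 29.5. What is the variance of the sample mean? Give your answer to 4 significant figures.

Under SRS without replacement, Var(ȳ) = (1 − f)·s²/n with f = n/N = 4371/20417 = 0.21408630.
Var(ȳ) = (1 − 0.21408630)·29.5/4371 = 0.78591370·0.0067490277 = 0.0053041533.

0.005304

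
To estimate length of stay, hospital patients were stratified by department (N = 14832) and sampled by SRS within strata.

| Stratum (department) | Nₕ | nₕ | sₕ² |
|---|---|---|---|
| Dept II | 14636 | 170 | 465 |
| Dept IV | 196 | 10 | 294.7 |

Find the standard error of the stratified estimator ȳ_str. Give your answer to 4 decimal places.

1.6240

Var(ȳ_str) = Σₕ Wₕ²(1 − fₕ)sₕ²/nₕ with Wₕ = Nₕ/N, N = 14832.
Dept II: Wₕ = 0.98678533; term = 0.98678533²·(1 − 0.01161520)·465/170 = 2.6325429.
Dept IV: Wₕ = 0.01321467; term = 0.01321467²·(1 − 0.05102041)·294.7/10 = 0.0048837083.
Sum = 2.6374266.
SE = √(2.6374266) = 1.6240.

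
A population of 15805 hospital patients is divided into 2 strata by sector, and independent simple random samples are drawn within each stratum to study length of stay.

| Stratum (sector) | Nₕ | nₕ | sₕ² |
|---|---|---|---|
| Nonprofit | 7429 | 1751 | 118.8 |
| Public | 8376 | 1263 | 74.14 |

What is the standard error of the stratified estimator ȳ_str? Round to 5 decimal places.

Var(ȳ_str) = Σₕ Wₕ²(1 − fₕ)sₕ²/nₕ with Wₕ = Nₕ/N, N = 15805.
Nonprofit: Wₕ = 0.47004113; term = 0.47004113²·(1 − 0.23569794)·118.8/1751 = 0.011456898.
Public: Wₕ = 0.52995887; term = 0.52995887²·(1 − 0.15078797)·74.14/1263 = 0.014000699.
Sum = 0.025457597.
SE = √(0.025457597) = 0.15955.

0.15955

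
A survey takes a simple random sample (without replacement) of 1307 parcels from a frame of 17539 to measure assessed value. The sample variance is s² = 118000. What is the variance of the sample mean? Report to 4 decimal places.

Under SRS without replacement, Var(ȳ) = (1 − f)·s²/n with f = n/N = 1307/17539 = 0.07451964.
Var(ȳ) = (1 − 0.07451964)·118000/1307 = 0.92548036·90.283091 = 83.555227.

83.5552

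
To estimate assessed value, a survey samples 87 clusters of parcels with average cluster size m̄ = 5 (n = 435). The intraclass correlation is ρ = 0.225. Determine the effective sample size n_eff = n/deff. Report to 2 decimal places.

deff = 1 + (5 − 1)·0.225 = 1 + 0.9 = 1.9.
n_eff = 435 / 1.9 = 228.95.

228.95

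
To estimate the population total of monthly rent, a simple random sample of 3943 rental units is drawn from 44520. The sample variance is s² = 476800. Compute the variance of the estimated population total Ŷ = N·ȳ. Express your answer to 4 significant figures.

2.184 × 10^11

Var(Ŷ) = N²·Var(ȳ) = N²·(1 − n/N)·s²/n.
f = 3943/44520 = 0.08856694; Var(ȳ) = 0.91143306·476800/3943 = 110.21336.
Var(Ŷ) = 44520² · 110.21336 = 2.1844623 × 10^11.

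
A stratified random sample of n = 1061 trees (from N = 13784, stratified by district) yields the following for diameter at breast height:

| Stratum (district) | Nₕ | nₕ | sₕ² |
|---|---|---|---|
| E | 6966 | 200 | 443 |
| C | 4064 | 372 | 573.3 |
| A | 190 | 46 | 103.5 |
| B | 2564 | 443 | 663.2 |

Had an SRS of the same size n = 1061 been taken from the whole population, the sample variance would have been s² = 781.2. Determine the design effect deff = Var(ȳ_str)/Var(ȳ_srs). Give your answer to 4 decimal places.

Var(ȳ_str) = Σ Wₕ²(1−fₕ)sₕ²/nₕ with Wₕ = Nₕ/13784:
  E: (6966/13784)²·(1−200/6966)·443/200 = 0.54946327
  C: (4064/13784)²·(1−372/4064)·573.3/372 = 0.12170372
  A: (190/13784)²·(1−46/190)·103.5/46 = 3.2400229 × 10^-4
  B: (2564/13784)²·(1−443/2564)·663.2/443 = 0.042849815
  → Var(ȳ_str) = 0.71434081.
Var(ȳ_srs) = (1 − 1061/13784)·781.2/1061 = 0.67961212.
deff = 0.71434081 / 0.67961212 = 1.0511.

1.0511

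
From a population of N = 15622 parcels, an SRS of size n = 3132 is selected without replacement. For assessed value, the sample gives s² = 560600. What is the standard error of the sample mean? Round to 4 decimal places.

Under SRS without replacement, Var(ȳ) = (1 − f)·s²/n with f = n/N = 3132/15622 = 0.20048649.
Var(ȳ) = (1 − 0.20048649)·560600/3132 = 0.79951351·178.99106 = 143.10577.
SE(ȳ) = √(143.10577) = 11.9627.

11.9627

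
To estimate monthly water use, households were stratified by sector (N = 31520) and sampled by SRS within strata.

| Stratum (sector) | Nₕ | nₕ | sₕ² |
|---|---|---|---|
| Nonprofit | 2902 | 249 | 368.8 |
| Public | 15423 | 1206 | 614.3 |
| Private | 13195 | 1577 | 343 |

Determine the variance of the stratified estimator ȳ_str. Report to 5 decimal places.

Var(ȳ_str) = Σₕ Wₕ²(1 − fₕ)sₕ²/nₕ with Wₕ = Nₕ/N, N = 31520.
Nonprofit: Wₕ = 0.09206853; term = 0.09206853²·(1 − 0.08580289)·368.8/249 = 0.011477672.
Public: Wₕ = 0.48930838; term = 0.48930838²·(1 − 0.07819490)·614.3/1206 = 0.11241845.
Private: Wₕ = 0.41862310; term = 0.41862310²·(1 − 0.11951497)·343/1577 = 0.033560682.
Sum = 0.1574568.

0.15746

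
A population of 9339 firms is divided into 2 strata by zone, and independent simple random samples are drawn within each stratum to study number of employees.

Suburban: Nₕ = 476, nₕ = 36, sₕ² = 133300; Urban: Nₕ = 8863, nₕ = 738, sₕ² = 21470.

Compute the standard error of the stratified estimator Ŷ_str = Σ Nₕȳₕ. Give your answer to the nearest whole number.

53577

Var(Ŷ_str) = Σₕ Nₕ²(1 − fₕ)sₕ²/nₕ.
Suburban: 476²·(1 − 36/476)·133300/36 = 7.7550978 × 10^8.
Urban: 8863²·(1 − 738/8863)·21470/738 = 2.0949796 × 10^9.
Sum = 2.8704894 × 10^9.
SE = √(2.8704894 × 10^9) = 53577.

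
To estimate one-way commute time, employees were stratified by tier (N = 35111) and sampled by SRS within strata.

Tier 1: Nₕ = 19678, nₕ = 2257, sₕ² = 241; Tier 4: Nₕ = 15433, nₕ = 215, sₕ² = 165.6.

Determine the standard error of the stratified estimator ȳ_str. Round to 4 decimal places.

Var(ȳ_str) = Σₕ Wₕ²(1 − fₕ)sₕ²/nₕ with Wₕ = Nₕ/N, N = 35111.
Tier 1: Wₕ = 0.56045114; term = 0.56045114²·(1 − 0.11469662)·241/2257 = 0.029692935.
Tier 4: Wₕ = 0.43954886; term = 0.43954886²·(1 − 0.01393119)·165.6/215 = 0.14673828.
Sum = 0.17643122.
SE = √(0.17643122) = 0.4200.

0.4200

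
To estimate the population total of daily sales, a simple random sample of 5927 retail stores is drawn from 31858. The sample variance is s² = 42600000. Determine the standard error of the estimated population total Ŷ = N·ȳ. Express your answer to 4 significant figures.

Var(Ŷ) = N²·Var(ȳ) = N²·(1 − n/N)·s²/n.
f = 5927/31858 = 0.18604432; Var(ȳ) = 0.81395568·42600000/5927 = 5850.2635.
Var(Ŷ) = 31858² · 5850.2635 = 5.9376206 × 10^12.
SE(Ŷ) = √(5.9376206 × 10^12) = 2.437 × 10^6.

2.437 × 10^6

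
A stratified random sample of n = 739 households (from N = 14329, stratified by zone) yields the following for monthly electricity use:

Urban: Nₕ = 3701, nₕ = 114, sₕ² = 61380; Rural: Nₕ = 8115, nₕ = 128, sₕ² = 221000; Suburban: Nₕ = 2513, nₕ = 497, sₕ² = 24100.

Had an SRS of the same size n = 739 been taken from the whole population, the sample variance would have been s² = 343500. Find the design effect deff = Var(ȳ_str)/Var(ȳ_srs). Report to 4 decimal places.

1.3180

Var(ȳ_str) = Σ Wₕ²(1−fₕ)sₕ²/nₕ with Wₕ = Nₕ/14329:
  Urban: (3701/14329)²·(1−114/3701)·61380/114 = 34.812942
  Rural: (8115/14329)²·(1−128/8115)·221000/128 = 545.03294
  Suburban: (2513/14329)²·(1−497/2513)·24100/497 = 1.1964978
  → Var(ȳ_str) = 581.04238.
Var(ȳ_srs) = (1 − 739/14329)·343500/739 = 440.84496.
deff = 581.04238 / 440.84496 = 1.3180.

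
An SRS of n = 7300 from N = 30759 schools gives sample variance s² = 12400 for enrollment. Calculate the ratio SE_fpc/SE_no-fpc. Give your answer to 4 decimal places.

f = n/N = 7300/30759 = 0.23732891.
SE_no-fpc = √(s²/n) = 1.3033151; SE_fpc = √((1−f)s²/n) = 1.1381986.
Ratio = √(1−f) = 0.87331042.

0.8733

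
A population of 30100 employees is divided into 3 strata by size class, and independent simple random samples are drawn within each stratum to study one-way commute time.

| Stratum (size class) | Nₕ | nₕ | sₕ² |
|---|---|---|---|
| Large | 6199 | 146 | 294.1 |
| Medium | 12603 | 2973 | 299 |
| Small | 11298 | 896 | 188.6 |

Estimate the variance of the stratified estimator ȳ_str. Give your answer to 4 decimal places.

0.1242

Var(ȳ_str) = Σₕ Wₕ²(1 − fₕ)sₕ²/nₕ with Wₕ = Nₕ/N, N = 30100.
Large: Wₕ = 0.20594684; term = 0.20594684²·(1 − 0.02355219)·294.1/146 = 0.083426013.
Medium: Wₕ = 0.41870432; term = 0.41870432²·(1 − 0.23589622)·299/2973 = 0.013472355.
Small: Wₕ = 0.37534884; term = 0.37534884²·(1 − 0.07930607)·188.6/896 = 0.027303549.
Sum = 0.12420192.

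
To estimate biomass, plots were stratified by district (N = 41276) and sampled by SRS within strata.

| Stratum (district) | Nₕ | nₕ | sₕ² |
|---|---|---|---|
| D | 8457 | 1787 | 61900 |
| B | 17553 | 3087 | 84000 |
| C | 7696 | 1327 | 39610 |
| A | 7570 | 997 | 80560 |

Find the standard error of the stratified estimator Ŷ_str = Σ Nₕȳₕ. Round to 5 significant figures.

Var(Ŷ_str) = Σₕ Nₕ²(1 − fₕ)sₕ²/nₕ.
D: 8457²·(1 − 1787/8457)·61900/1787 = 1.9539267 × 10^9.
B: 17553²·(1 − 3087/17553)·84000/3087 = 6.909434 × 10^9.
C: 7696²·(1 − 1327/7696)·39610/1327 = 1.4630873 × 10^9.
A: 7570²·(1 − 997/7570)·80560/997 = 4.0205347 × 10^9.
Sum = 1.4346983 × 10^10.
SE = √(1.4346983 × 10^10) = 119780.

119780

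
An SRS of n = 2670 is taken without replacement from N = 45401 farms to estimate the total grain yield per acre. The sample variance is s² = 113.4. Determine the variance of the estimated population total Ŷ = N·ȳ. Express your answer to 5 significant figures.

8.2397 × 10^7

Var(Ŷ) = N²·Var(ȳ) = N²·(1 − n/N)·s²/n.
f = 2670/45401 = 0.05880928; Var(ȳ) = 0.94119072·113.4/2670 = 0.039974168.
Var(Ŷ) = 45401² · 0.039974168 = 8.2396786 × 10^7.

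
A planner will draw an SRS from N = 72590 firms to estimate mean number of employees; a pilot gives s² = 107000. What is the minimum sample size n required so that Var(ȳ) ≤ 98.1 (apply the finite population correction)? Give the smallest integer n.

Without fpc, n₀ = s²/D = 107000/98.1 = 1090.7238.
With fpc, (1 − n/N)·s²/n ≤ D requires n ≥ n₀/(1 + n₀/N) = 1090.7238/(1 + 1090.7238/72590) = 1074.5774.
Rounding up, n = 1075.

1075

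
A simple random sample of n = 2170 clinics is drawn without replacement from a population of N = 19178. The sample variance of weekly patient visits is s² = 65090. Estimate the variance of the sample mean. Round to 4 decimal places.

Under SRS without replacement, Var(ȳ) = (1 − f)·s²/n with f = n/N = 2170/19178 = 0.11315048.
Var(ȳ) = (1 − 0.11315048)·65090/2170 = 0.88684952·29.995392 = 26.601399.

26.6014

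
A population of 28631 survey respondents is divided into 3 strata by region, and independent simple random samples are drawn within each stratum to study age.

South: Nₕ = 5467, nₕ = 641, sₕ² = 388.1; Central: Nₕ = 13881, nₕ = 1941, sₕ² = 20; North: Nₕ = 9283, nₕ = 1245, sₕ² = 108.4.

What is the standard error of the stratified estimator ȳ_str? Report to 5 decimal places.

Var(ȳ_str) = Σₕ Wₕ²(1 − fₕ)sₕ²/nₕ with Wₕ = Nₕ/N, N = 28631.
South: Wₕ = 0.19094688; term = 0.19094688²·(1 − 0.11724895)·388.1/641 = 0.019487179.
Central: Wₕ = 0.48482414; term = 0.48482414²·(1 − 0.13983142)·20/1941 = 0.0020833225.
North: Wₕ = 0.32422898; term = 0.32422898²·(1 − 0.13411613)·108.4/1245 = 0.0079254376.
Sum = 0.029495939.
SE = √(0.029495939) = 0.17174.

0.17174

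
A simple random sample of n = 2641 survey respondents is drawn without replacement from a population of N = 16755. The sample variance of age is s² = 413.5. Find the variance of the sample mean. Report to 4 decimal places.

Under SRS without replacement, Var(ȳ) = (1 − f)·s²/n with f = n/N = 2641/16755 = 0.15762459.
Var(ȳ) = (1 − 0.15762459)·413.5/2641 = 0.84237541·0.15656948 = 0.13189028.

0.1319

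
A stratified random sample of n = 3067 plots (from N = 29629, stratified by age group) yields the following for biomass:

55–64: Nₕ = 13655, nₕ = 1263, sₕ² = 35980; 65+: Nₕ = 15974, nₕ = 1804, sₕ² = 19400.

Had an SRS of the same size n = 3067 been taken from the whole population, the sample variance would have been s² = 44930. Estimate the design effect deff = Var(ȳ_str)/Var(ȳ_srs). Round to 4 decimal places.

Var(ȳ_str) = Σ Wₕ²(1−fₕ)sₕ²/nₕ with Wₕ = Nₕ/29629:
  55–64: (13655/29629)²·(1−1263/13655)·35980/1263 = 5.4910694
  65+: (15974/29629)²·(1−1804/15974)·19400/1804 = 2.7727757
  → Var(ȳ_str) = 8.2638451.
Var(ȳ_srs) = (1 − 3067/29629)·44930/3067 = 13.133075.
deff = 8.2638451 / 13.133075 = 0.6292.

0.6292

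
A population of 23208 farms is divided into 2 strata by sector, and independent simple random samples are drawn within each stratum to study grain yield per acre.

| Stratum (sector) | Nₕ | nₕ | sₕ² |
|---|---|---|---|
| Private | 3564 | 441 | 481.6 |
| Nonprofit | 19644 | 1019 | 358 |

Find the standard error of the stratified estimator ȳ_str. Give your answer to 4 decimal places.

0.5111

Var(ȳ_str) = Σₕ Wₕ²(1 − fₕ)sₕ²/nₕ with Wₕ = Nₕ/N, N = 23208.
Private: Wₕ = 0.15356774; term = 0.15356774²·(1 − 0.12373737)·481.6/441 = 0.022567432.
Nonprofit: Wₕ = 0.84643226; term = 0.84643226²·(1 − 0.05187335)·358/1019 = 0.238649.
Sum = 0.26121643.
SE = √(0.26121643) = 0.5111.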